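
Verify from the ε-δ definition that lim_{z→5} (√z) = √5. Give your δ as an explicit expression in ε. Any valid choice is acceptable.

δ = min(5, √5·ε)

Let ε > 0 be given. We want δ > 0 such that 0 < |z − 5| < δ implies |√z − √5| < ε.
Rationalise: √z − √5 = (z − 5)/(√z + √5), so |√z − √5| = |z − 5|/(√z + √5).
Restrict δ ≤ 5 so that |z − 5| < 5 forces z > 0, and then √z + √5 > √5.
Hence |√z − √5| < |z − 5|/√5, which is < ε once |z − 5| < √5·ε.
Take δ = min(5, √5·ε). If 0 < |z − 5| < δ then z > 0 and |√z − √5| < |z − 5|/√5 < ε.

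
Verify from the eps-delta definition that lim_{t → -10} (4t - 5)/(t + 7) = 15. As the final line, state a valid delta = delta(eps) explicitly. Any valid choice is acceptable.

delta = min(3/2, (3/22)eps)

Let eps > 0. We want delta > 0 with 0 < |t + 10| < delta ⇒ |(4t - 5)/(t + 7) − 15| < eps.
Combining over a common denominator, (4t - 5)/(t + 7) − 15 = [(4t - 5)·(-3) − (-45)·(t + 7)] / [(-3)·(t + 7)] = 33(t + 10) / ((-3)(t + 7)).
So |(4t - 5)/(t + 7) − 15| = 33|t + 10| / (3·|t + 7|).
Require delta ≤ 3/2, so |t + 7| ≥ |-3| − |t + 10| > 3 − 3/2 = 3/2.
Hence |(4t - 5)/(t + 7) − 15| < 33|t + 10|/(3·(3/2)) = (22/3)|t + 10|, which is < eps once |t + 10| < (3/22)eps.
Take delta = min(3/2, (3/22)eps). Then 0 < |t + 10| < delta forces both bounds, so |(4t - 5)/(t + 7) − 15| < eps.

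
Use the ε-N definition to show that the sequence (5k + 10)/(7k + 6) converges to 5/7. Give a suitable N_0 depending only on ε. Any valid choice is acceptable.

Let ε > 0 be given. For k ≥ 1, |(5k + 10)/(7k + 6) − (5/7)| = |40|/(7(7k + 6)) = 40/(7(7k + 6)).
Since 7k + 6 ≥ 7k for k ≥ 1, this is ≤ 40/(7·7k) = (40/49)/k.
So |(5k + 10)/(7k + 6) − (5/7)| < ε whenever k > (40/49)/ε.
Take N_0 = (40/49)/ε. If k > N_0 then |(5k + 10)/(7k + 6) − (5/7)| ≤ (40/49)/k < ε.

N_0 = (40/49)/ε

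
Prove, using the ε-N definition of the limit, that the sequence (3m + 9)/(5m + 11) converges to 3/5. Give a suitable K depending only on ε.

Suppose ε > 0. For m ≥ 1, |(3m + 9)/(5m + 11) − (3/5)| = |12|/(5(5m + 11)) = 12/(5(5m + 11)).
Since 5m + 11 ≥ 5m for m ≥ 1, this is ≤ 12/(5·5m) = (12/25)/m.
So |(3m + 9)/(5m + 11) − (3/5)| < ε whenever m > (12/25)/ε.
Take K = (12/25)/ε. If m > K then |(3m + 9)/(5m + 11) − (3/5)| ≤ (12/25)/m < ε.

K = (12/25)/ε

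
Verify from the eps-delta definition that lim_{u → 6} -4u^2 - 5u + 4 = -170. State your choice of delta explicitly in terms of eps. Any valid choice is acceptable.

Let eps > 0. We want delta > 0 such that 0 < |u − 6| < delta implies |(-4u^2 - 5u + 4) + 170| < eps.
(-4u^2 - 5u + 4) + 170 = -4u^2 - 5u + 174 = (u − 6)(-4u - 29).
So |(-4u^2 - 5u + 4) + 170| = |u − 6|·|-4u - 29|.
Require delta ≤ 1. Then |u − 6| < 1 gives |u| < 7, and by the triangle inequality |-4u - 29| ≤ 4·7 + 29 = 57.
Hence |(-4u^2 - 5u + 4) + 170| ≤ 57|u − 6| < eps provided |u − 6| < eps/57.
Take delta = min(1, eps/57). Then 0 < |u − 6| < delta gives both |u − 6| < 1 and |u − 6| < eps/57, so |(-4u^2 - 5u + 4) + 170| < eps.

delta = min(1, eps/57)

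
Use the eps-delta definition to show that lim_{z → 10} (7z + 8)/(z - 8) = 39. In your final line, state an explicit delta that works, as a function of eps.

delta = min(1, (1/32)eps)

Let eps > 0 be given. We want delta > 0 with 0 < |z − 10| < delta ⇒ |(7z + 8)/(z - 8) − 39| < eps.
Combining over a common denominator, (7z + 8)/(z - 8) − 39 = [(7z + 8)·2 − 78·(z - 8)] / [2·(z - 8)] = -64(z − 10) / (2(z - 8)).
So |(7z + 8)/(z - 8) − 39| = 64|z − 10| / (2·|z − 8|).
Restrict delta ≤ 1. Then |z − 10| < 1 gives |z − 8| = |(z − 10) + 2| ≥ 2 − 1 = 1.
Hence |(7z + 8)/(z - 8) − 39| < 64|z − 10|/(2·1) = 32|z − 10|, which is < eps once |z − 10| < (1/32)eps.
Take delta = min(1, (1/32)eps). Then 0 < |z − 10| < delta forces both bounds, so |(7z + 8)/(z - 8) − 39| < eps.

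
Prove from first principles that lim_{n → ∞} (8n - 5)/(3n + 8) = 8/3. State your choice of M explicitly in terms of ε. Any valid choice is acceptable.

Fix ε > 0. For n ≥ 1, |(8n - 5)/(3n + 8) − (8/3)| = |-79|/(3(3n + 8)) = 79/(3(3n + 8)).
Since 3n + 8 ≥ 3n for n ≥ 1, this is ≤ 79/(3·3n) = (79/9)/n.
So |(8n - 5)/(3n + 8) − (8/3)| < ε whenever n > (79/9)/ε.
Take M = (79/9)/ε. If n > M then |(8n - 5)/(3n + 8) − (8/3)| ≤ (79/9)/n < ε.

M = (79/9)/ε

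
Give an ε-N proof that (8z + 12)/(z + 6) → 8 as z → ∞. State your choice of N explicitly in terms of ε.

N = 36/ε

Suppose ε > 0. We seek N > 0 such that z > N implies |(8z + 12)/(z + 6) − 8| < ε.
(8z + 12)/(z + 6) − 8 = ((8z + 12) − 8(z + 6)) / ((z + 6)) = -36/((z + 6)).
For z > 0 we have z + 6 > z, so |(8z + 12)/(z + 6) − 8| = 36/((z + 6)) < 36/(z) = 36/z.
Thus |(8z + 12)/(z + 6) − 8| < ε whenever z > 36/ε.
Take N = 36/ε. If z > N then |(8z + 12)/(z + 6) − 8| < 36/z < ε.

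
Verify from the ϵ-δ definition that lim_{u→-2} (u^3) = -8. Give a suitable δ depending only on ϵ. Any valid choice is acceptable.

Suppose ϵ > 0. We seek δ > 0 with 0 < |u + 2| < δ ⇒ |u^3 + 8| < ϵ.
Factor: u^3 + 8 = (u + 2)(u^2 - 2u + 4), so |u^3 + 8| = |u + 2|·|u^2 - 2u + 4|.
Impose δ ≤ 1 so that |u| < 3; then |u^2 - 2u + 4| ≤ 19.
Hence |u^3 + 8| ≤ 19|u + 2|, which is < ϵ once |u + 2| < ϵ/19.
Take δ = min(1, ϵ/19). If 0 < |u + 2| < δ then both bounds hold and |u^3 + 8| ≤ 19|u + 2| < 19·(ϵ/19) = ϵ.

δ = min(1, ϵ/19)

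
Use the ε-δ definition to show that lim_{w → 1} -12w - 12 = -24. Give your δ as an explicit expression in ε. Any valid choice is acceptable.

Let ε > 0. We need δ > 0 so that 0 < |w − 1| < δ implies |(-12w - 12) + 24| < ε.
Since (-12w - 12) + 24 = -12(w − 1), we have |(-12w - 12) + 24| = 12|w − 1|.
Thus it suffices that |w − 1| < ε/12.
Take δ = ε/12. If 0 < |w − 1| < δ then |(-12w - 12) + 24| = 12|w − 1| < 12·(ε/12) = ε.

δ = ε/12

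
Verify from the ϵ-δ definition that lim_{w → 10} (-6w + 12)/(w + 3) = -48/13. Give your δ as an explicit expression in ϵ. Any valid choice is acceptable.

δ = min(13/2, (169/60)ϵ)

Let ϵ > 0. We want δ > 0 with 0 < |w − 10| < δ ⇒ |(-6w + 12)/(w + 3) + 48/13| < ϵ.
Combining over a common denominator, (-6w + 12)/(w + 3) + 48/13 = [(-6w + 12)·13 − (-48)·(w + 3)] / [13·(w + 3)] = -30(w − 10) / (13(w + 3)).
So |(-6w + 12)/(w + 3) + 48/13| = 30|w − 10| / (13·|w + 3|).
Require δ ≤ 13/2, so |w + 3| ≥ |13| − |w − 10| > 13 − 13/2 = 13/2.
Hence |(-6w + 12)/(w + 3) + 48/13| < 30|w − 10|/(13·(13/2)) = (60/169)|w − 10|, which is < ϵ once |w − 10| < (169/60)ϵ.
Take δ = min(13/2, (169/60)ϵ). Then 0 < |w − 10| < δ forces both bounds, so |(-6w + 12)/(w + 3) + 48/13| < ϵ.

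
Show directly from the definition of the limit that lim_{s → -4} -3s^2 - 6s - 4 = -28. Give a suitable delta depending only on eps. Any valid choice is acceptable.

delta = min(2, eps/24)

Suppose eps > 0. We want delta > 0 such that 0 < |s + 4| < delta implies |(-3s^2 - 6s - 4) + 28| < eps.
(-3s^2 - 6s - 4) + 28 = -3s^2 - 6s + 24 = (s + 4)(-3s + 6).
So |(-3s^2 - 6s - 4) + 28| = |s + 4|·|-3s + 6|.
Assume first that |s + 4| < 2, so |s| < 6. Then |-3s + 6| ≤ 3·6 + 6 = 24.
Hence |(-3s^2 - 6s - 4) + 28| ≤ 24|s + 4| < eps provided |s + 4| < eps/24.
Take delta = min(2, eps/24). Then 0 < |s + 4| < delta gives both |s + 4| < 2 and |s + 4| < eps/24, so |(-3s^2 - 6s - 4) + 28| < eps.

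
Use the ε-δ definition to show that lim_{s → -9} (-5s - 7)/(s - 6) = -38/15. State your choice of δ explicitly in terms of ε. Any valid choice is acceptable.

δ = min(15/2, (225/74)ε)

Let ε > 0. We want δ > 0 with 0 < |s + 9| < δ ⇒ |(-5s - 7)/(s - 6) + 38/15| < ε.
Combining over a common denominator, (-5s - 7)/(s - 6) + 38/15 = [(-5s - 7)·(-15) − 38·(s - 6)] / [(-15)·(s - 6)] = 37(s + 9) / ((-15)(s - 6)).
So |(-5s - 7)/(s - 6) + 38/15| = 37|s + 9| / (15·|s − 6|).
Require δ ≤ 15/2, so |s − 6| ≥ |-15| − |s + 9| > 15 − 15/2 = 15/2.
Hence |(-5s - 7)/(s - 6) + 38/15| < 37|s + 9|/(15·(15/2)) = (74/225)|s + 9|, which is < ε once |s + 9| < (225/74)ε.
Take δ = min(15/2, (225/74)ε). Then 0 < |s + 9| < δ forces both bounds, so |(-5s - 7)/(s - 6) + 38/15| < ε.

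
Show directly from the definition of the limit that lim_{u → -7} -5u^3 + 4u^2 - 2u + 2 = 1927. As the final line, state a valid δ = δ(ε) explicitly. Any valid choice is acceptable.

Let ε > 0 be given. We want δ > 0 such that 0 < |u + 7| < δ implies |(-5u^3 + 4u^2 - 2u + 2) − 1927| < ε.
(-5u^3 + 4u^2 - 2u + 2) − 1927 = -5u^3 + 4u^2 - 2u - 1925 = (u + 7)(-5u^2 + 39u - 275).
So |(-5u^3 + 4u^2 - 2u + 2) − 1927| = |u + 7|·|-5u^2 + 39u - 275|.
Assume first that |u + 7| < 1, so |u| < 8. Then |-5u^2 + 39u - 275| ≤ 5·8^2 + 39·8 + 275 = 907.
Hence |(-5u^3 + 4u^2 - 2u + 2) − 1927| ≤ 907|u + 7| < ε provided |u + 7| < ε/907.
Choosing δ = min(1, ε/907) ensures both conditions, hence |(-5u^3 + 4u^2 - 2u + 2) − 1927| < ε.

δ = min(1, ε/907)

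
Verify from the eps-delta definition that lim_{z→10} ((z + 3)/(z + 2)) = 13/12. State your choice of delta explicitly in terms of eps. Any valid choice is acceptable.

Let eps > 0 be given. We want delta > 0 with 0 < |z − 10| < delta ⇒ |(z + 3)/(z + 2) − (13/12)| < eps.
Combining over a common denominator, (z + 3)/(z + 2) − (13/12) = [(z + 3)·12 − 13·(z + 2)] / [12·(z + 2)] = -1(z − 10) / (12(z + 2)).
So |(z + 3)/(z + 2) − (13/12)| = |z − 10| / (12·|z + 2|).
Require delta ≤ 6, so |z + 2| ≥ |12| − |z − 10| > 12 − 6 = 6.
Hence |(z + 3)/(z + 2) − (13/12)| < |z − 10|/(12·6) = (1/72)|z − 10|, which is < eps once |z − 10| < 72eps.
Take delta = min(6, 72eps). Then 0 < |z − 10| < delta forces both bounds, so |(z + 3)/(z + 2) − (13/12)| < eps.

delta = min(6, 72eps)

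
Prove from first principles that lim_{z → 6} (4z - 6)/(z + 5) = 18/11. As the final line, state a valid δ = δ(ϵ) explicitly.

Suppose ϵ > 0. We want δ > 0 with 0 < |z − 6| < δ ⇒ |(4z - 6)/(z + 5) − (18/11)| < ϵ.
Combining over a common denominator, (4z - 6)/(z + 5) − (18/11) = [(4z - 6)·11 − 18·(z + 5)] / [11·(z + 5)] = 26(z − 6) / (11(z + 5)).
So |(4z - 6)/(z + 5) − (18/11)| = 26|z − 6| / (11·|z + 5|).
Restrict δ ≤ 11/2. Then |z − 6| < 11/2 gives |z + 5| = |(z − 6) + 11| ≥ 11 − 11/2 = 11/2.
Hence |(4z - 6)/(z + 5) − (18/11)| < 26|z − 6|/(11·(11/2)) = (52/121)|z − 6|, which is < ϵ once |z − 6| < (121/52)ϵ.
Take δ = min(11/2, (121/52)ϵ). Then 0 < |z − 6| < δ forces both bounds, so |(4z - 6)/(z + 5) − (18/11)| < ϵ.

δ = min(11/2, (121/52)ϵ)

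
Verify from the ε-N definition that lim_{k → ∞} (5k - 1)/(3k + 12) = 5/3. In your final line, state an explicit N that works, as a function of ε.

N = 7/ε

Let ε > 0. For k ≥ 1, |(5k - 1)/(3k + 12) − (5/3)| = |-63|/(3(3k + 12)) = 63/(3(3k + 12)).
Since 3k + 12 ≥ 3k for k ≥ 1, this is ≤ 63/(3·3k) = 7/k.
So |(5k - 1)/(3k + 12) − (5/3)| < ε whenever k > 7/ε.
Take N = 7/ε. If k > N then |(5k - 1)/(3k + 12) − (5/3)| ≤ 7/k < ε.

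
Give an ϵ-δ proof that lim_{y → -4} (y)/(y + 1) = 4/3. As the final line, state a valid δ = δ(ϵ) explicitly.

Fix ϵ > 0. We want δ > 0 with 0 < |y + 4| < δ ⇒ |(y)/(y + 1) − (4/3)| < ϵ.
Combining over a common denominator, (y)/(y + 1) − (4/3) = [(y)·(-3) − (-4)·(y + 1)] / [(-3)·(y + 1)] = 1(y + 4) / ((-3)(y + 1)).
So |(y)/(y + 1) − (4/3)| = |y + 4| / (3·|y + 1|).
Require δ ≤ 3/2, so |y + 1| ≥ |-3| − |y + 4| > 3 − 3/2 = 3/2.
Hence |(y)/(y + 1) − (4/3)| < |y + 4|/(3·(3/2)) = (2/9)|y + 4|, which is < ϵ once |y + 4| < (9/2)ϵ.
Take δ = min(3/2, (9/2)ϵ). Then 0 < |y + 4| < δ forces both bounds, so |(y)/(y + 1) − (4/3)| < ϵ.

δ = min(3/2, (9/2)ϵ)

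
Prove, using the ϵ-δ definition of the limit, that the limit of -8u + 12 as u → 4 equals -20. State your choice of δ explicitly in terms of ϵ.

δ = ϵ/8

Suppose ϵ > 0. We need δ > 0 so that 0 < |u − 4| < δ implies |(-8u + 12) + 20| < ϵ.
|(-8u + 12) + 20| = |-8u + 32| = 8|u − 4|.
Thus it suffices that |u − 4| < ϵ/8.
Choosing δ = ϵ/8 gives |(-8u + 12) + 20| = 8|u − 4| < ϵ whenever |u − 4| < δ.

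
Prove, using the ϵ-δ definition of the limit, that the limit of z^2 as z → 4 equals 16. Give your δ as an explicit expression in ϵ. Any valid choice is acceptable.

Let ϵ > 0 be given. We seek δ > 0 with 0 < |z − 4| < δ ⇒ |z^2 − 16| < ϵ.
Factor: z^2 − 16 = (z − 4)(z + 4), so |z^2 − 16| = |z − 4|·|z + 4|.
Impose δ ≤ 2 so that |z| < 6; then |z + 4| ≤ 10.
Hence |z^2 − 16| ≤ 10|z − 4|, which is < ϵ once |z − 4| < ϵ/10.
Take δ = min(2, ϵ/10). If 0 < |z − 4| < δ then both bounds hold and |z^2 − 16| ≤ 10|z − 4| < 10·(ϵ/10) = ϵ.

δ = min(2, ϵ/10)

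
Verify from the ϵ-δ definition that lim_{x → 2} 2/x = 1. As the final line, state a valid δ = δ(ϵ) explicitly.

δ = min(1, ϵ)

Fix ϵ > 0. We seek δ > 0 such that 0 < |x − 2| < δ implies |2/x − 1| < ϵ.
|2/x − 1| = 2·|2 − x|/(2·|x|) = 2|x − 2|/(2|x|).
Require δ ≤ 1 so that |x| > 2 − 1 = 1, hence 2|x| > 2.
Then |2/x − 1| < 2|x − 2|/2, which is < ϵ when |x − 2| < ϵ.
Take δ = min(1, ϵ). Then 0 < |x − 2| < δ gives both |x − 2| < 1 and |x − 2| < ϵ, so |2/x − 1| < ϵ.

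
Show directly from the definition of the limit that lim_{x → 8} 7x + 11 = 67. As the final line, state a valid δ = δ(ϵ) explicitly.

δ = ϵ/7

Suppose ϵ > 0. We need δ > 0 so that 0 < |x − 8| < δ implies |(7x + 11) − 67| < ϵ.
Since (7x + 11) − 67 = 7(x − 8), we have |(7x + 11) − 67| = 7|x − 8|.
So 7|x − 8| < ϵ exactly when |x − 8| < ϵ/7.
Choosing δ = ϵ/7 gives |(7x + 11) − 67| = 7|x − 8| < ϵ whenever |x − 8| < δ.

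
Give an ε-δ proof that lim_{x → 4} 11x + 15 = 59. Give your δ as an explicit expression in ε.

Let ε > 0 be given. We need δ > 0 so that 0 < |x − 4| < δ implies |(11x + 15) − 59| < ε.
Since (11x + 15) − 59 = 11(x − 4), we have |(11x + 15) − 59| = 11|x − 4|.
Thus it suffices that |x − 4| < ε/11.
Take δ = ε/11. If 0 < |x − 4| < δ then |(11x + 15) − 59| = 11|x − 4| < 11·(ε/11) = ε.

δ = ε/11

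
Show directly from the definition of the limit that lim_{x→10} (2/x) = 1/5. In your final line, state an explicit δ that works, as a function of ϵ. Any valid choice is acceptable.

δ = min(5, 25ϵ)

Fix ϵ > 0. We seek δ > 0 such that 0 < |x − 10| < δ implies |2/x − (1/5)| < ϵ.
|2/x − (1/5)| = 2·|10 − x|/(10·|x|) = 2|x − 10|/(10|x|).
Restrict δ ≤ 5. Then |x − 10| < 5 gives |x| > 5, so 10|x| > 50.
Then |2/x − (1/5)| < 2|x − 10|/50, which is < ϵ when |x − 10| < 25ϵ.
Take δ = min(5, 25ϵ). Then 0 < |x − 10| < δ gives both |x − 10| < 5 and |x − 10| < 25ϵ, so |2/x − (1/5)| < ϵ.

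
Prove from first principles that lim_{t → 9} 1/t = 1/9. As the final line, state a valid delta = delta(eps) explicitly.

Suppose eps > 0. We seek delta > 0 such that 0 < |t − 9| < delta implies |1/t − (1/9)| < eps.
|1/t − (1/9)| = |9 − t|/(9·|t|) = |t − 9|/(9|t|).
Require delta ≤ 9/2 so that |t| > 9 − 9/2 = 9/2, hence 9|t| > 81/2.
Then |1/t − (1/9)| < |t − 9|/(81/2), which is < eps when |t − 9| < (81/2)eps.
Take delta = min(9/2, (81/2)eps). Then 0 < |t − 9| < delta gives both |t − 9| < 9/2 and |t − 9| < (81/2)eps, so |1/t − (1/9)| < eps.

delta = min(9/2, (81/2)eps)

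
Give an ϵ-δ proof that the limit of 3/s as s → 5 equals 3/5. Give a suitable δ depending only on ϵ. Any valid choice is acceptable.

δ = min(5/2, (25/6)ϵ)

Suppose ϵ > 0. We seek δ > 0 such that 0 < |s − 5| < δ implies |3/s − (3/5)| < ϵ.
|3/s − (3/5)| = 3·|5 − s|/(5·|s|) = 3|s − 5|/(5|s|).
Require δ ≤ 5/2 so that |s| > 5 − 5/2 = 5/2, hence 5|s| > 25/2.
Then |3/s − (3/5)| < 3|s − 5|/(25/2), which is < ϵ when |s − 5| < (25/6)ϵ.
Take δ = min(5/2, (25/6)ϵ). Then 0 < |s − 5| < δ gives both |s − 5| < 5/2 and |s − 5| < (25/6)ϵ, so |3/s − (3/5)| < ϵ.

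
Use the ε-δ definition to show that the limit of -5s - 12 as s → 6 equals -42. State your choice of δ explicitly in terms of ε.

Fix ε > 0. We need δ > 0 so that 0 < |s − 6| < δ implies |(-5s - 12) + 42| < ε.
Since (-5s - 12) + 42 = -5(s − 6), we have |(-5s - 12) + 42| = 5|s − 6|.
Thus it suffices that |s − 6| < ε/5.
Take δ = ε/5. If 0 < |s − 6| < δ then |(-5s - 12) + 42| = 5|s − 6| < 5·(ε/5) = ε.

δ = ε/5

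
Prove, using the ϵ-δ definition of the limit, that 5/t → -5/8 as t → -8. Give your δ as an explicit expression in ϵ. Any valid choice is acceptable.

Suppose ϵ > 0. We seek δ > 0 such that 0 < |t + 8| < δ implies |5/t + 5/8| < ϵ.
|5/t + 5/8| = 5·|-8 − t|/(8·|t|) = 5|t + 8|/(8|t|).
Restrict δ ≤ 4. Then |t + 8| < 4 gives |t| > 4, so 8|t| > 32.
Then |5/t + 5/8| < 5|t + 8|/32, which is < ϵ when |t + 8| < (32/5)ϵ.
Take δ = min(4, (32/5)ϵ). Then 0 < |t + 8| < δ gives both |t + 8| < 4 and |t + 8| < (32/5)ϵ, so |5/t + 5/8| < ϵ.

δ = min(4, (32/5)ϵ)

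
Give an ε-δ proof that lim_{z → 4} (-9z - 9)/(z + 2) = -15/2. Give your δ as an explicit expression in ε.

δ = min(3, 2ε)

Suppose ε > 0. We want δ > 0 with 0 < |z − 4| < δ ⇒ |(-9z - 9)/(z + 2) + 15/2| < ε.
Combining over a common denominator, (-9z - 9)/(z + 2) + 15/2 = [(-9z - 9)·6 − (-45)·(z + 2)] / [6·(z + 2)] = -9(z − 4) / (6(z + 2)).
So |(-9z - 9)/(z + 2) + 15/2| = 9|z − 4| / (6·|z + 2|).
Require δ ≤ 3, so |z + 2| ≥ |6| − |z − 4| > 6 − 3 = 3.
Hence |(-9z - 9)/(z + 2) + 15/2| < 9|z − 4|/(6·3) = (1/2)|z − 4|, which is < ε once |z − 4| < 2ε.
Take δ = min(3, 2ε). Then 0 < |z − 4| < δ forces both bounds, so |(-9z - 9)/(z + 2) + 15/2| < ε.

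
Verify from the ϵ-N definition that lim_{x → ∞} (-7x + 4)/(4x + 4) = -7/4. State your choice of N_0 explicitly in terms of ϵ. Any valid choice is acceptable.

N_0 = (11/4)/ϵ

Let ϵ > 0. We seek N_0 > 0 such that x > N_0 implies |(-7x + 4)/(4x + 4) + 7/4| < ϵ.
(-7x + 4)/(4x + 4) + 7/4 = (4(-7x + 4) − (-7)(4x + 4)) / (4(4x + 4)) = 44/(4(4x + 4)).
For x > 0 we have 4x + 4 > 4x, so |(-7x + 4)/(4x + 4) + 7/4| = 44/(4(4x + 4)) < 44/(4·4x) = (11/4)/x.
Thus |(-7x + 4)/(4x + 4) + 7/4| < ϵ whenever x > (11/4)/ϵ.
Take N_0 = (11/4)/ϵ. If x > N_0 then |(-7x + 4)/(4x + 4) + 7/4| < (11/4)/x < ϵ.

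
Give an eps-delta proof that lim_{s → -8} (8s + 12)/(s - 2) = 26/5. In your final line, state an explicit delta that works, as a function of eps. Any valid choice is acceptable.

Suppose eps > 0. We want delta > 0 with 0 < |s + 8| < delta ⇒ |(8s + 12)/(s - 2) − (26/5)| < eps.
Combining over a common denominator, (8s + 12)/(s - 2) − (26/5) = [(8s + 12)·(-10) − (-52)·(s - 2)] / [(-10)·(s - 2)] = -28(s + 8) / ((-10)(s - 2)).
So |(8s + 12)/(s - 2) − (26/5)| = 28|s + 8| / (10·|s − 2|).
Require delta ≤ 5, so |s − 2| ≥ |-10| − |s + 8| > 10 − 5 = 5.
Hence |(8s + 12)/(s - 2) − (26/5)| < 28|s + 8|/(10·5) = (14/25)|s + 8|, which is < eps once |s + 8| < (25/14)eps.
Take delta = min(5, (25/14)eps). Then 0 < |s + 8| < delta forces both bounds, so |(8s + 12)/(s - 2) − (26/5)| < eps.

delta = min(5, (25/14)eps)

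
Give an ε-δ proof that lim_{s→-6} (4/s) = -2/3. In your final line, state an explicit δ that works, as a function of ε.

δ = min(3, (9/2)ε)

Let ε > 0 be given. We seek δ > 0 such that 0 < |s + 6| < δ implies |4/s + 2/3| < ε.
|4/s + 2/3| = 4·|-6 − s|/(6·|s|) = 4|s + 6|/(6|s|).
Require δ ≤ 3 so that |s| > 6 − 3 = 3, hence 6|s| > 18.
Then |4/s + 2/3| < 4|s + 6|/18, which is < ε when |s + 6| < (9/2)ε.
Take δ = min(3, (9/2)ε). Then 0 < |s + 6| < δ gives both |s + 6| < 3 and |s + 6| < (9/2)ε, so |4/s + 2/3| < ε.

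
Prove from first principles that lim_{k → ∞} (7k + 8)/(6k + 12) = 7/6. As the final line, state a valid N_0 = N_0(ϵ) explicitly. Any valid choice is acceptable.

N_0 = 1/ϵ

Let ϵ > 0 be given. For k ≥ 1, |(7k + 8)/(6k + 12) − (7/6)| = |-36|/(6(6k + 12)) = 36/(6(6k + 12)).
Since 6k + 12 ≥ 6k for k ≥ 1, this is ≤ 36/(6·6k) = 1/k.
So |(7k + 8)/(6k + 12) − (7/6)| < ϵ whenever k > 1/ϵ.
Take N_0 = 1/ϵ. If k > N_0 then |(7k + 8)/(6k + 12) − (7/6)| ≤ 1/k < ϵ.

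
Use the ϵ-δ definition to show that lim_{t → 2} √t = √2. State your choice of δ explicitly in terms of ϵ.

Let ϵ > 0 be given. We want δ > 0 such that 0 < |t − 2| < δ implies |√t − √2| < ϵ.
Rationalise: √t − √2 = (t − 2)/(√t + √2), so |√t − √2| = |t − 2|/(√t + √2).
Restrict δ ≤ 2 so that |t − 2| < 2 forces t > 0, and then √t + √2 > √2.
Hence |√t − √2| < |t − 2|/√2, which is < ϵ once |t − 2| < √2·ϵ.
Take δ = min(2, √2·ϵ). If 0 < |t − 2| < δ then t > 0 and |√t − √2| < |t − 2|/√2 < ϵ.

δ = min(2, √2·ϵ)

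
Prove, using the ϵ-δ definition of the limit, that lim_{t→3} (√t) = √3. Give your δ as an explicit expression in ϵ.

Let ϵ > 0. We want δ > 0 such that 0 < |t − 3| < δ implies |√t − √3| < ϵ.
Rationalise: √t − √3 = (t − 3)/(√t + √3), so |√t − √3| = |t − 3|/(√t + √3).
Restrict δ ≤ 3 so that |t − 3| < 3 forces t > 0, and then √t + √3 > √3.
Hence |√t − √3| < |t − 3|/√3, which is < ϵ once |t − 3| < √3·ϵ.
Take δ = min(3, √3·ϵ). If 0 < |t − 3| < δ then t > 0 and |√t − √3| < |t − 3|/√3 < ϵ.

δ = min(3, √3·ϵ)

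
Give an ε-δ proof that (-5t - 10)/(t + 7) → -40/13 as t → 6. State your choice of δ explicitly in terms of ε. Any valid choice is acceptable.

δ = min(13/2, (169/50)ε)

Let ε > 0. We want δ > 0 with 0 < |t − 6| < δ ⇒ |(-5t - 10)/(t + 7) + 40/13| < ε.
Combining over a common denominator, (-5t - 10)/(t + 7) + 40/13 = [(-5t - 10)·13 − (-40)·(t + 7)] / [13·(t + 7)] = -25(t − 6) / (13(t + 7)).
So |(-5t - 10)/(t + 7) + 40/13| = 25|t − 6| / (13·|t + 7|).
Require δ ≤ 13/2, so |t + 7| ≥ |13| − |t − 6| > 13 − 13/2 = 13/2.
Hence |(-5t - 10)/(t + 7) + 40/13| < 25|t − 6|/(13·(13/2)) = (50/169)|t − 6|, which is < ε once |t − 6| < (169/50)ε.
Take δ = min(13/2, (169/50)ε). Then 0 < |t − 6| < δ forces both bounds, so |(-5t - 10)/(t + 7) + 40/13| < ε.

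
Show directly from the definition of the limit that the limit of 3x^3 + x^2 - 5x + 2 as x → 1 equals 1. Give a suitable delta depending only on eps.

delta = min(1, eps/21)

Let eps > 0 be given. We want delta > 0 such that 0 < |x − 1| < delta implies |(3x^3 + x^2 - 5x + 2) − 1| < eps.
(3x^3 + x^2 - 5x + 2) − 1 = 3x^3 + x^2 - 5x + 1 = (x − 1)(3x^2 + 4x - 1).
So |(3x^3 + x^2 - 5x + 2) − 1| = |x − 1|·|3x^2 + 4x - 1|.
Require delta ≤ 1. Then |x − 1| < 1 gives |x| < 2, and by the triangle inequality |3x^2 + 4x - 1| ≤ 3·2^2 + 4·2 + 1 = 21.
Hence |(3x^3 + x^2 - 5x + 2) − 1| ≤ 21|x − 1| < eps provided |x − 1| < eps/21.
Choosing delta = min(1, eps/21) ensures both conditions, hence |(3x^3 + x^2 - 5x + 2) − 1| < eps.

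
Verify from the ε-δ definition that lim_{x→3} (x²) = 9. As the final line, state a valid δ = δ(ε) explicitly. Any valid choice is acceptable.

Let ε > 0. We seek δ > 0 with 0 < |x − 3| < δ ⇒ |x² − 9| < ε.
Factor: x² − 9 = (x − 3)(x + 3), so |x² − 9| = |x − 3|·|x + 3|.
Impose δ ≤ 2 so that |x| < 5; then |x + 3| ≤ 8.
Hence |x² − 9| ≤ 8|x − 3|, which is < ε once |x − 3| < ε/8.
Take δ = min(2, ε/8). If 0 < |x − 3| < δ then both bounds hold and |x² − 9| ≤ 8|x − 3| < 8·(ε/8) = ε.

δ = min(2, ε/8)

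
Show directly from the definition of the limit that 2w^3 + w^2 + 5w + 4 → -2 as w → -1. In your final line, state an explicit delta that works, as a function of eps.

Fix eps > 0. We want delta > 0 such that 0 < |w + 1| < delta implies |(2w^3 + w^2 + 5w + 4) + 2| < eps.
(2w^3 + w^2 + 5w + 4) + 2 = 2w^3 + w^2 + 5w + 6 = (w + 1)(2w^2 - w + 6).
So |(2w^3 + w^2 + 5w + 4) + 2| = |w + 1|·|2w^2 - w + 6|.
Assume first that |w + 1| < 2, so |w| < 3. Then |2w^2 - w + 6| ≤ 2·3^2 + 3 + 6 = 27.
Hence |(2w^3 + w^2 + 5w + 4) + 2| ≤ 27|w + 1| < eps provided |w + 1| < eps/27.
Choosing delta = min(2, eps/27) ensures both conditions, hence |(2w^3 + w^2 + 5w + 4) + 2| < eps.

delta = min(2, eps/27)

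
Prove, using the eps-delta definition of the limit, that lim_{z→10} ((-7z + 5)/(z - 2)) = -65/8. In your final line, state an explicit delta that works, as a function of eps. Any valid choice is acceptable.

delta = min(4, (32/9)eps)

Suppose eps > 0. We want delta > 0 with 0 < |z − 10| < delta ⇒ |(-7z + 5)/(z - 2) + 65/8| < eps.
Combining over a common denominator, (-7z + 5)/(z - 2) + 65/8 = [(-7z + 5)·8 − (-65)·(z - 2)] / [8·(z - 2)] = 9(z − 10) / (8(z - 2)).
So |(-7z + 5)/(z - 2) + 65/8| = 9|z − 10| / (8·|z − 2|).
Restrict delta ≤ 4. Then |z − 10| < 4 gives |z − 2| = |(z − 10) + 8| ≥ 8 − 4 = 4.
Hence |(-7z + 5)/(z - 2) + 65/8| < 9|z − 10|/(8·4) = (9/32)|z − 10|, which is < eps once |z − 10| < (32/9)eps.
Take delta = min(4, (32/9)eps). Then 0 < |z − 10| < delta forces both bounds, so |(-7z + 5)/(z - 2) + 65/8| < eps.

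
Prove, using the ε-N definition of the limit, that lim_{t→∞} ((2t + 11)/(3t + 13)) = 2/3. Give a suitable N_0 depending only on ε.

Let ε > 0. We seek N_0 > 0 such that t > N_0 implies |(2t + 11)/(3t + 13) − (2/3)| < ε.
(2t + 11)/(3t + 13) − (2/3) = (3(2t + 11) − 2(3t + 13)) / (3(3t + 13)) = 7/(3(3t + 13)).
For t > 0 we have 3t + 13 > 3t, so |(2t + 11)/(3t + 13) − (2/3)| = 7/(3(3t + 13)) < 7/(3·3t) = (7/9)/t.
Thus |(2t + 11)/(3t + 13) − (2/3)| < ε whenever t > (7/9)/ε.
Take N_0 = (7/9)/ε. If t > N_0 then |(2t + 11)/(3t + 13) − (2/3)| < (7/9)/t < ε.

N_0 = (7/9)/ε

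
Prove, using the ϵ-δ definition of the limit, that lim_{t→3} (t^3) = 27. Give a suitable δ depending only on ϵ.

δ = min(1, ϵ/37)

Suppose ϵ > 0. We seek δ > 0 with 0 < |t − 3| < δ ⇒ |t^3 − 27| < ϵ.
Factor: t^3 − 27 = (t − 3)(t^2 + 3t + 9), so |t^3 − 27| = |t − 3|·|t^2 + 3t + 9|.
Impose δ ≤ 1 so that |t| < 4; then |t^2 + 3t + 9| ≤ 37.
Hence |t^3 − 27| ≤ 37|t − 3|, which is < ϵ once |t − 3| < ϵ/37.
Take δ = min(1, ϵ/37). If 0 < |t − 3| < δ then both bounds hold and |t^3 − 27| ≤ 37|t − 3| < 37·(ϵ/37) = ϵ.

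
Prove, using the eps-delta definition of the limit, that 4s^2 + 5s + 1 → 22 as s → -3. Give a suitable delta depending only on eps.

delta = min(1, eps/23)

Suppose eps > 0. We want delta > 0 such that 0 < |s + 3| < delta implies |(4s^2 + 5s + 1) − 22| < eps.
(4s^2 + 5s + 1) − 22 = 4s^2 + 5s - 21 = (s + 3)(4s - 7).
So |(4s^2 + 5s + 1) − 22| = |s + 3|·|4s - 7|.
Assume first that |s + 3| < 1, so |s| < 4. Then |4s - 7| ≤ 4·4 + 7 = 23.
Hence |(4s^2 + 5s + 1) − 22| ≤ 23|s + 3| < eps provided |s + 3| < eps/23.
Choosing delta = min(1, eps/23) ensures both conditions, hence |(4s^2 + 5s + 1) − 22| < eps.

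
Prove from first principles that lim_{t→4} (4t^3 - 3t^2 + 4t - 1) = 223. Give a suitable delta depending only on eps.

delta = min(2, eps/278)

Let eps > 0. We want delta > 0 such that 0 < |t − 4| < delta implies |(4t^3 - 3t^2 + 4t - 1) − 223| < eps.
(4t^3 - 3t^2 + 4t - 1) − 223 = 4t^3 - 3t^2 + 4t - 224 = (t − 4)(4t^2 + 13t + 56).
So |(4t^3 - 3t^2 + 4t - 1) − 223| = |t − 4|·|4t^2 + 13t + 56|.
Require delta ≤ 2. Then |t − 4| < 2 gives |t| < 6, and by the triangle inequality |4t^2 + 13t + 56| ≤ 4·6^2 + 13·6 + 56 = 278.
Hence |(4t^3 - 3t^2 + 4t - 1) − 223| ≤ 278|t − 4| < eps provided |t − 4| < eps/278.
Take delta = min(2, eps/278). Then 0 < |t − 4| < delta gives both |t − 4| < 2 and |t − 4| < eps/278, so |(4t^3 - 3t^2 + 4t - 1) − 223| < eps.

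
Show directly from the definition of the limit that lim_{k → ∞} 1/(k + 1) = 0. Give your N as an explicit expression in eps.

Let eps > 0 be given. For k ≥ 1, |1/(k + 1) − 0| = 1/(k + 1) ≤ 1/k.
We need 1/k < eps, i.e. k > 1/eps.
Take N = 1/eps. If k > N then |1/(k + 1)| ≤ 1/k < eps.

N = 1/eps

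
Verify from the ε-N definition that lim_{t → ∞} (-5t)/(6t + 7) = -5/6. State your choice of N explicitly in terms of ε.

Let ε > 0 be given. We seek N > 0 such that t > N implies |(-5t)/(6t + 7) + 5/6| < ε.
(-5t)/(6t + 7) + 5/6 = (6(-5t) − (-5)(6t + 7)) / (6(6t + 7)) = 35/(6(6t + 7)).
For t > 0 we have 6t + 7 > 6t, so |(-5t)/(6t + 7) + 5/6| = 35/(6(6t + 7)) < 35/(6·6t) = (35/36)/t.
Thus |(-5t)/(6t + 7) + 5/6| < ε whenever t > (35/36)/ε.
Take N = (35/36)/ε. If t > N then |(-5t)/(6t + 7) + 5/6| < (35/36)/t < ε.

N = (35/36)/ε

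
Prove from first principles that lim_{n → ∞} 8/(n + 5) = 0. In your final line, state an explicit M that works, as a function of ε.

Let ε > 0 be given. For n ≥ 1, |8/(n + 5) − 0| = 8/(n + 5) ≤ 8/n.
We need 8/n < ε, i.e. n > 8/ε.
Take M = 8/ε. If n > M then |8/(n + 5)| ≤ 8/n < ε.

M = 8/ε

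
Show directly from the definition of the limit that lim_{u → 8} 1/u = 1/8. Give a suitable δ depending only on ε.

Let ε > 0. We seek δ > 0 such that 0 < |u − 8| < δ implies |1/u − (1/8)| < ε.
|1/u − (1/8)| = |8 − u|/(8·|u|) = |u − 8|/(8|u|).
Restrict δ ≤ 4. Then |u − 8| < 4 gives |u| > 4, so 8|u| > 32.
Then |1/u − (1/8)| < |u − 8|/32, which is < ε when |u − 8| < 32ε.
Take δ = min(4, 32ε). Then 0 < |u − 8| < δ gives both |u − 8| < 4 and |u − 8| < 32ε, so |1/u − (1/8)| < ε.

δ = min(4, 32ε)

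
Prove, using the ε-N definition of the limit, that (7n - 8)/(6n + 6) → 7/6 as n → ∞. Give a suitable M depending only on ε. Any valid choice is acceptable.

Let ε > 0. For n ≥ 1, |(7n - 8)/(6n + 6) − (7/6)| = |-90|/(6(6n + 6)) = 90/(6(6n + 6)).
Since 6n + 6 ≥ 6n for n ≥ 1, this is ≤ 90/(6·6n) = (5/2)/n.
So |(7n - 8)/(6n + 6) − (7/6)| < ε whenever n > (5/2)/ε.
Take M = (5/2)/ε. If n > M then |(7n - 8)/(6n + 6) − (7/6)| ≤ (5/2)/n < ε.

M = (5/2)/ε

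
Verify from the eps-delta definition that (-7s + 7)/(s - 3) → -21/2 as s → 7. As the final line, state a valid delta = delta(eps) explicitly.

delta = min(2, (4/7)eps)

Fix eps > 0. We want delta > 0 with 0 < |s − 7| < delta ⇒ |(-7s + 7)/(s - 3) + 21/2| < eps.
Combining over a common denominator, (-7s + 7)/(s - 3) + 21/2 = [(-7s + 7)·4 − (-42)·(s - 3)] / [4·(s - 3)] = 14(s − 7) / (4(s - 3)).
So |(-7s + 7)/(s - 3) + 21/2| = 14|s − 7| / (4·|s − 3|).
Require delta ≤ 2, so |s − 3| ≥ |4| − |s − 7| > 4 − 2 = 2.
Hence |(-7s + 7)/(s - 3) + 21/2| < 14|s − 7|/(4·2) = (7/4)|s − 7|, which is < eps once |s − 7| < (4/7)eps.
Take delta = min(2, (4/7)eps). Then 0 < |s − 7| < delta forces both bounds, so |(-7s + 7)/(s - 3) + 21/2| < eps.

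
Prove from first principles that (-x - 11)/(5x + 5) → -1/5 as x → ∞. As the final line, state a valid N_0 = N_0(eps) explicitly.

N_0 = 2/eps

Let eps > 0. We seek N_0 > 0 such that x > N_0 implies |(-x - 11)/(5x + 5) + 1/5| < eps.
(-x - 11)/(5x + 5) + 1/5 = (5(-x - 11) − (-1)(5x + 5)) / (5(5x + 5)) = -50/(5(5x + 5)).
For x > 0 we have 5x + 5 > 5x, so |(-x - 11)/(5x + 5) + 1/5| = 50/(5(5x + 5)) < 50/(5·5x) = 2/x.
Thus |(-x - 11)/(5x + 5) + 1/5| < eps whenever x > 2/eps.
Take N_0 = 2/eps. If x > N_0 then |(-x - 11)/(5x + 5) + 1/5| < 2/x < eps.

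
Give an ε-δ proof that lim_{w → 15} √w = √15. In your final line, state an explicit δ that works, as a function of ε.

Suppose ε > 0. We want δ > 0 such that 0 < |w − 15| < δ implies |√w − √15| < ε.
Multiplying by the conjugate, |√w − √15| = |w − 15|/(√w + √15).
Restrict δ ≤ 15 so that |w − 15| < 15 forces w > 0, and then √w + √15 > √15.
Hence |√w − √15| < |w − 15|/√15, which is < ε once |w − 15| < √15·ε.
Take δ = min(15, √15·ε). If 0 < |w − 15| < δ then w > 0 and |√w − √15| < |w − 15|/√15 < ε.

δ = min(15, √15·ε)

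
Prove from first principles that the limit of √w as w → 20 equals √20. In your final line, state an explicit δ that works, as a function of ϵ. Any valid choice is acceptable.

δ = min(20, √20·ϵ)

Let ϵ > 0. We want δ > 0 such that 0 < |w − 20| < δ implies |√w − √20| < ϵ.
Rationalise: √w − √20 = (w − 20)/(√w + √20), so |√w − √20| = |w − 20|/(√w + √20).
Restrict δ ≤ 20 so that |w − 20| < 20 forces w > 0, and then √w + √20 > √20.
Hence |√w − √20| < |w − 20|/√20, which is < ϵ once |w − 20| < √20·ϵ.
Take δ = min(20, √20·ϵ). If 0 < |w − 20| < δ then w > 0 and |√w − √20| < |w − 20|/√20 < ϵ.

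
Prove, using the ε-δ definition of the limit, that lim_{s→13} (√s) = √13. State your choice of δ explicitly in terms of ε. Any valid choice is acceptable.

Fix ε > 0. We want δ > 0 such that 0 < |s − 13| < δ implies |√s − √13| < ε.
Rationalise: √s − √13 = (s − 13)/(√s + √13), so |√s − √13| = |s − 13|/(√s + √13).
Restrict δ ≤ 13 so that |s − 13| < 13 forces s > 0, and then √s + √13 > √13.
Hence |√s − √13| < |s − 13|/√13, which is < ε once |s − 13| < √13·ε.
Take δ = min(13, √13·ε). If 0 < |s − 13| < δ then s > 0 and |√s − √13| < |s − 13|/√13 < ε.

δ = min(13, √13·ε)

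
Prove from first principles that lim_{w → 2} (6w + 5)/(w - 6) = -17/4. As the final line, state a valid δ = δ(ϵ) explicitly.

δ = min(2, (8/41)ϵ)

Let ϵ > 0 be given. We want δ > 0 with 0 < |w − 2| < δ ⇒ |(6w + 5)/(w - 6) + 17/4| < ϵ.
Combining over a common denominator, (6w + 5)/(w - 6) + 17/4 = [(6w + 5)·(-4) − 17·(w - 6)] / [(-4)·(w - 6)] = -41(w − 2) / ((-4)(w - 6)).
So |(6w + 5)/(w - 6) + 17/4| = 41|w − 2| / (4·|w − 6|).
Restrict δ ≤ 2. Then |w − 2| < 2 gives |w − 6| = |(w − 2) + (-4)| ≥ 4 − 2 = 2.
Hence |(6w + 5)/(w - 6) + 17/4| < 41|w − 2|/(4·2) = (41/8)|w − 2|, which is < ϵ once |w − 2| < (8/41)ϵ.
Take δ = min(2, (8/41)ϵ). Then 0 < |w − 2| < δ forces both bounds, so |(6w + 5)/(w - 6) + 17/4| < ϵ.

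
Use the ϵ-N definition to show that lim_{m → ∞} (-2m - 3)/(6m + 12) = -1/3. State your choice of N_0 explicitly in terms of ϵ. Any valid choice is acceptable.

Let ϵ > 0. For m ≥ 1, |(-2m - 3)/(6m + 12) + 1/3| = |6|/(6(6m + 12)) = 6/(6(6m + 12)).
Since 6m + 12 ≥ 6m for m ≥ 1, this is ≤ 6/(6·6m) = (1/6)/m.
So |(-2m - 3)/(6m + 12) + 1/3| < ϵ whenever m > (1/6)/ϵ.
Take N_0 = (1/6)/ϵ. If m > N_0 then |(-2m - 3)/(6m + 12) + 1/3| ≤ (1/6)/m < ϵ.

N_0 = (1/6)/ϵ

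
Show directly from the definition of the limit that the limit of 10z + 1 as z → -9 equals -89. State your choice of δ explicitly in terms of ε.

δ = ε/10

Let ε > 0 be given. We need δ > 0 so that 0 < |z + 9| < δ implies |(10z + 1) + 89| < ε.
Since (10z + 1) + 89 = 10(z + 9), we have |(10z + 1) + 89| = 10|z + 9|.
So 10|z + 9| < ε exactly when |z + 9| < ε/10.
Choosing δ = ε/10 gives |(10z + 1) + 89| = 10|z + 9| < ε whenever |z + 9| < δ.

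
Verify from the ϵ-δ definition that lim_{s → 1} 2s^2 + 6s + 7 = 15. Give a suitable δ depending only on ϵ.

Fix ϵ > 0. We want δ > 0 such that 0 < |s − 1| < δ implies |(2s^2 + 6s + 7) − 15| < ϵ.
(2s^2 + 6s + 7) − 15 = 2s^2 + 6s - 8 = (s − 1)(2s + 8).
So |(2s^2 + 6s + 7) − 15| = |s − 1|·|2s + 8|.
Require δ ≤ 2. Then |s − 1| < 2 gives |s| < 3, and by the triangle inequality |2s + 8| ≤ 2·3 + 8 = 14.
Hence |(2s^2 + 6s + 7) − 15| ≤ 14|s − 1| < ϵ provided |s − 1| < ϵ/14.
Choosing δ = min(2, ϵ/14) ensures both conditions, hence |(2s^2 + 6s + 7) − 15| < ϵ.

δ = min(2, ϵ/14)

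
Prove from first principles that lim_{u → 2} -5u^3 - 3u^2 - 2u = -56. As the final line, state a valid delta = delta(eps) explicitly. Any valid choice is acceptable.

delta = min(1, eps/112)

Let eps > 0 be given. We want delta > 0 such that 0 < |u − 2| < delta implies |(-5u^3 - 3u^2 - 2u) + 56| < eps.
(-5u^3 - 3u^2 - 2u) + 56 = -5u^3 - 3u^2 - 2u + 56 = (u − 2)(-5u^2 - 13u - 28).
So |(-5u^3 - 3u^2 - 2u) + 56| = |u − 2|·|-5u^2 - 13u - 28|.
Assume first that |u − 2| < 1, so |u| < 3. Then |-5u^2 - 13u - 28| ≤ 5·3^2 + 13·3 + 28 = 112.
Hence |(-5u^3 - 3u^2 - 2u) + 56| ≤ 112|u − 2| < eps provided |u − 2| < eps/112.
Choosing delta = min(1, eps/112) ensures both conditions, hence |(-5u^3 - 3u^2 - 2u) + 56| < eps.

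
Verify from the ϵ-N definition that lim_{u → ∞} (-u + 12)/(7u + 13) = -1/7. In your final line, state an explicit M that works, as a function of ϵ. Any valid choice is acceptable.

Fix ϵ > 0. We seek M > 0 such that u > M implies |(-u + 12)/(7u + 13) + 1/7| < ϵ.
(-u + 12)/(7u + 13) + 1/7 = (7(-u + 12) − (-1)(7u + 13)) / (7(7u + 13)) = 97/(7(7u + 13)).
For u > 0 we have 7u + 13 > 7u, so |(-u + 12)/(7u + 13) + 1/7| = 97/(7(7u + 13)) < 97/(7·7u) = (97/49)/u.
Thus |(-u + 12)/(7u + 13) + 1/7| < ϵ whenever u > (97/49)/ϵ.
Take M = (97/49)/ϵ. If u > M then |(-u + 12)/(7u + 13) + 1/7| < (97/49)/u < ϵ.

M = (97/49)/ϵ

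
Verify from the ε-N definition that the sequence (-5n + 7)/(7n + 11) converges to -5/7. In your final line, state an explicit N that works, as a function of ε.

N = (104/49)/ε

Fix ε > 0. For n ≥ 1, |(-5n + 7)/(7n + 11) + 5/7| = |104|/(7(7n + 11)) = 104/(7(7n + 11)).
Since 7n + 11 ≥ 7n for n ≥ 1, this is ≤ 104/(7·7n) = (104/49)/n.
So |(-5n + 7)/(7n + 11) + 5/7| < ε whenever n > (104/49)/ε.
Take N = (104/49)/ε. If n > N then |(-5n + 7)/(7n + 11) + 5/7| ≤ (104/49)/n < ε.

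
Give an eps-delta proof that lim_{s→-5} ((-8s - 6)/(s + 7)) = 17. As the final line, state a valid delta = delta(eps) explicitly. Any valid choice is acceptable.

delta = min(1, (1/25)eps)

Suppose eps > 0. We want delta > 0 with 0 < |s + 5| < delta ⇒ |(-8s - 6)/(s + 7) − 17| < eps.
Combining over a common denominator, (-8s - 6)/(s + 7) − 17 = [(-8s - 6)·2 − 34·(s + 7)] / [2·(s + 7)] = -50(s + 5) / (2(s + 7)).
So |(-8s - 6)/(s + 7) − 17| = 50|s + 5| / (2·|s + 7|).
Require delta ≤ 1, so |s + 7| ≥ |2| − |s + 5| > 2 − 1 = 1.
Hence |(-8s - 6)/(s + 7) − 17| < 50|s + 5|/(2·1) = 25|s + 5|, which is < eps once |s + 5| < (1/25)eps.
Take delta = min(1, (1/25)eps). Then 0 < |s + 5| < delta forces both bounds, so |(-8s - 6)/(s + 7) − 17| < eps.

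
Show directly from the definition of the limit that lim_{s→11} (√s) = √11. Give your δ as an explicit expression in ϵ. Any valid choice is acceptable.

δ = min(11, √11·ϵ)

Let ϵ > 0. We want δ > 0 such that 0 < |s − 11| < δ implies |√s − √11| < ϵ.
Multiplying by the conjugate, |√s − √11| = |s − 11|/(√s + √11).
Restrict δ ≤ 11 so that |s − 11| < 11 forces s > 0, and then √s + √11 > √11.
Hence |√s − √11| < |s − 11|/√11, which is < ϵ once |s − 11| < √11·ϵ.
Take δ = min(11, √11·ϵ). If 0 < |s − 11| < δ then s > 0 and |√s − √11| < |s − 11|/√11 < ϵ.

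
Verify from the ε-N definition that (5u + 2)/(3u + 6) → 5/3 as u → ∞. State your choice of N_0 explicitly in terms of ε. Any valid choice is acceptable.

N_0 = (8/3)/ε

Let ε > 0 be given. We seek N_0 > 0 such that u > N_0 implies |(5u + 2)/(3u + 6) − (5/3)| < ε.
(5u + 2)/(3u + 6) − (5/3) = (3(5u + 2) − 5(3u + 6)) / (3(3u + 6)) = -24/(3(3u + 6)).
For u > 0 we have 3u + 6 > 3u, so |(5u + 2)/(3u + 6) − (5/3)| = 24/(3(3u + 6)) < 24/(3·3u) = (8/3)/u.
Thus |(5u + 2)/(3u + 6) − (5/3)| < ε whenever u > (8/3)/ε.
Take N_0 = (8/3)/ε. If u > N_0 then |(5u + 2)/(3u + 6) − (5/3)| < (8/3)/u < ε.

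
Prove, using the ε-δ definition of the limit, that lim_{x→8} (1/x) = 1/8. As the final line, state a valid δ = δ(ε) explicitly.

δ = min(4, 32ε)

Suppose ε > 0. We seek δ > 0 such that 0 < |x − 8| < δ implies |1/x − (1/8)| < ε.
|1/x − (1/8)| = |8 − x|/(8·|x|) = |x − 8|/(8|x|).
Restrict δ ≤ 4. Then |x − 8| < 4 gives |x| > 4, so 8|x| > 32.
Then |1/x − (1/8)| < |x − 8|/32, which is < ε when |x − 8| < 32ε.
Take δ = min(4, 32ε). Then 0 < |x − 8| < δ gives both |x − 8| < 4 and |x − 8| < 32ε, so |1/x − (1/8)| < ε.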